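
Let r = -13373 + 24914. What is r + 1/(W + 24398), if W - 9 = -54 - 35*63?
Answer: 255610069/22148 ≈ 11541.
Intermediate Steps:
W = -2250 (W = 9 + (-54 - 35*63) = 9 + (-54 - 2205) = 9 - 2259 = -2250)
r = 11541
r + 1/(W + 24398) = 11541 + 1/(-2250 + 24398) = 11541 + 1/22148 = 255610069/22148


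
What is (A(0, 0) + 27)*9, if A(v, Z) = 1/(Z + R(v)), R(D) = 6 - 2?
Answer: 981/4 ≈ 245.25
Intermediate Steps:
R(D) = 4
A(v, Z) = 1/(4 + Z) (A(v, Z) = 1/(Z + 4) = 1/(4 + Z))
(A(0, 0) + 27)*9 = (1/(4 + 0) + 27)*9 = (1/4 + 27)*9 = (109/4)*9 = 981/4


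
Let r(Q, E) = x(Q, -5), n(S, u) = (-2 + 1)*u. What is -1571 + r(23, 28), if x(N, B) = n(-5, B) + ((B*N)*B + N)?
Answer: -968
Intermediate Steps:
n(S, u) = -u
x(N, B) = N - B + N*B² (x(N, B) = -B + ((B*N)*B + N) = -B + (N*B² + N) = -B + (N + N*B²) = N - B + N*B²)
r(Q, E) = 5 + 26*Q (r(Q, E) = Q - 1*(-5) + Q*(-5)² = Q + 5 + Q*25 = Q + 5 + 25*Q = 5 + 26*Q)
-1571 + r(23, 28) = -1571 + (5 + 26*23) = -1571 + (5 + 598) = -1571 + 603 = -968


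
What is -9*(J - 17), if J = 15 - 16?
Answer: 162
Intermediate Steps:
J = -1
-9*(J - 17) = -9*(-1 - 17) = -9*(-18) = 162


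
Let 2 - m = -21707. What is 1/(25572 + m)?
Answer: 1/47281 ≈ 2.1150e-5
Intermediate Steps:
m = 21709 (m = 2 - 1*(-21707) = 2 + 21707 = 21709)
1/(25572 + m) = 1/(25572 + 21709) = 1/47281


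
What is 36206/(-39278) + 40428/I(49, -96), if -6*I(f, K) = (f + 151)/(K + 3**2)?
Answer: 51805795778/490975 ≈ 1.0552e+5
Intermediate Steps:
I(f, K) = -(151 + f)/(6*(9 + K)) (I(f, K) = -(f + 151)/(6*(K + 3**2)) = -(151 + f)/(6*(K + 9)) = -(151 + f)/(6*(9 + K)))
36206/(-39278) + 40428/I(49, -96) = 36206/(-39278) + 40428/(((-151 - 1*49)/(6*(9 - 96)))) = 36206*(-1/39278) + 40428/(((1/6)*(-151 - 49)/(-87))) = -18103/19639 + 40428/(((1/6)*(-1/87)*(-200))) = -18103/19639 + 40428/(100/261) = -18103/19639 + 40428*(261/100) = -18103/19639 + 2637927/25 = 51805795778/490975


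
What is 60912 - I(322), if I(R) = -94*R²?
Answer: 9807208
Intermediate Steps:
60912 - I(322) = 60912 - (-94)*322² = 60912 - (-94)*103684 = 60912 - 1*(-9746296) = 60912 + 9746296 = 9807208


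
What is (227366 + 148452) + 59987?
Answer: 435805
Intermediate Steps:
(227366 + 148452) + 59987 = 375818 + 59987 = 435805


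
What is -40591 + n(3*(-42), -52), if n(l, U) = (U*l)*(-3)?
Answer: -60247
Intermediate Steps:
n(l, U) = -3*U*l
-40591 + n(3*(-42), -52) = -40591 - 3*(-52)*3*(-42) = -40591 - 3*(-52)*(-126) = -40591 - 19656 = -60247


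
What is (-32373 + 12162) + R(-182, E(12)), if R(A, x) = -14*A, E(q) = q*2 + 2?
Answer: -17663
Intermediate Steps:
E(q) = 2 + 2*q (E(q) = 2*q + 2 = 2 + 2*q)
(-32373 + 12162) + R(-182, E(12)) = (-32373 + 12162) - 14*(-182) = -20211 + 2548 = -17663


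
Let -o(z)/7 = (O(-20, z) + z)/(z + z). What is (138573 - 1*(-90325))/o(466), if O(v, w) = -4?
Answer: -106666468/1617 ≈ -65966.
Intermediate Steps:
o(z) = -7*(-4 + z)/(2*z) (o(z) = -7*(-4 + z)/(z + z) = -7*(-4 + z)/(2*z))
(138573 - 1*(-90325))/o(466) = (138573 - 1*(-90325))/(-7/2 + 14/466) = (138573 + 90325)/(-7/2 + 14*(1/466)) = 228898/(-7/2 + 7/233) = 228898/(-1617/466) = 228898*(-466/1617) = -106666468/1617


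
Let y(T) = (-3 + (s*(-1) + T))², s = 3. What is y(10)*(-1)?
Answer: -16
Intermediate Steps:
y(T) = (-6 + T)² (y(T) = (-3 + (3*(-1) + T))² = (-3 + (-3 + T))² = (-6 + T)²)
y(10)*(-1) = (6 - 1*10)²*(-1) = (6 - 10)²*(-1) = (-4)²*(-1) = 16*(-1) = -16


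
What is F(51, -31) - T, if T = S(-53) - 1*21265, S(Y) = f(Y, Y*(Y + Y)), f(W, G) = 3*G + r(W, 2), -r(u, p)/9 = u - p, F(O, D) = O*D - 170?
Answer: 2165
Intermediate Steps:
F(O, D) = -170 + D*O (F(O, D) = D*O - 170 = -170 + D*O)
r(u, p) = -9*u + 9*p (r(u, p) = -9*(u - p) = -9*u + 9*p)
f(W, G) = 18 - 9*W + 3*G (f(W, G) = 3*G + (-9*W + 9*2) = 3*G + (-9*W + 18) = 3*G + (18 - 9*W) = 18 - 9*W + 3*G)
S(Y) = 18 - 9*Y + 6*Y**2 (S(Y) = 18 - 9*Y + 3*(Y*(Y + Y)) = 18 - 9*Y + 3*(Y*(2*Y)) = 18 - 9*Y + 3*(2*Y**2) = 18 - 9*Y + 6*Y**2)
T = -3916 (T = (18 - 9*(-53) + 6*(-53)**2) - 1*21265 = (18 + 477 + 6*2809) - 21265 = (18 + 477 + 16854) - 21265 = 17349 - 21265 = -3916)
F(51, -31) - T = (-170 - 31*51) - 1*(-3916) = (-170 - 1581) + 3916 = -1751 + 3916 = 2165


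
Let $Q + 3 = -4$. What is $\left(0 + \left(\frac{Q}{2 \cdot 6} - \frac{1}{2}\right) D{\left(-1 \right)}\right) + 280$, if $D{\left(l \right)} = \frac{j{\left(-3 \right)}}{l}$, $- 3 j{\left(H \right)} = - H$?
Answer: $\frac{3347}{12} \approx 278.92$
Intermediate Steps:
$Q = -7$ ($Q = -3 - 4 = -7$)
$j{\left(H \right)} = \frac{H}{3}$ ($j{\left(H \right)} = - \frac{\left(-1\right) H}{3} = \frac{H}{3}$)
$D{\left(l \right)} = - \frac{1}{l}$ ($D{\left(l \right)} = \frac{\frac{1}{3} \left(-3\right)}{l} = - \frac{1}{l}$)
$\left(0 + \left(\frac{Q}{2 \cdot 6} - \frac{1}{2}\right) D{\left(-1 \right)}\right) + 280 = \left(0 + \left(- \frac{7}{2 \cdot 6} - \frac{1}{2}\right) \left(- \frac{1}{-1}\right)\right) + 280 = \left(0 + \left(- \frac{7}{12} - \frac{1}{2}\right) \left(\left(-1\right) \left(-1\right)\right)\right) + 280 = \left(0 + \left(\left(-7\right) \frac{1}{12} - \frac{1}{2}\right) 1\right) + 280 = \left(0 + \left(- \frac{7}{12} - \frac{1}{2}\right) 1\right) + 280 = \left(0 - \frac{13}{12}\right) + 280 = - \frac{13}{12} + 280 = \frac{3347}{12}$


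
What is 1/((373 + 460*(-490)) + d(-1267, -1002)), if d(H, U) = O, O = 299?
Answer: -1/224728 ≈ -4.4498e-6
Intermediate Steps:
d(H, U) = 299
1/((373 + 460*(-490)) + d(-1267, -1002)) = 1/((373 + 460*(-490)) + 299) = 1/((373 - 225400) + 299) = 1/(-225027 + 299) = 1/(-224728) = -1/224728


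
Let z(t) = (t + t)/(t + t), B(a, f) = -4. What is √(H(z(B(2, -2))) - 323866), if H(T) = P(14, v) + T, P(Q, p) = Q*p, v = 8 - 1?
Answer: I*√323767 ≈ 569.0*I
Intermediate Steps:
v = 7
z(t) = 1 (z(t) = (2*t)/((2*t)) = (2*t)*(1/(2*t)) = 1)
H(T) = 98 + T (H(T) = 14*7 + T = 98 + T)
√(H(z(B(2, -2))) - 323866) = √((98 + 1) - 323866) = √(99 - 323866) = √(-323767) = I*√323767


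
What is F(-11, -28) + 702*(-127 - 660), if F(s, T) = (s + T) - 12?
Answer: -552525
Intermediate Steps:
F(s, T) = -12 + T + s (F(s, T) = (T + s) - 12 = -12 + T + s)
F(-11, -28) + 702*(-127 - 660) = (-12 - 28 - 11) + 702*(-127 - 660) = -51 + 702*(-787) = -51 - 552474 = -552525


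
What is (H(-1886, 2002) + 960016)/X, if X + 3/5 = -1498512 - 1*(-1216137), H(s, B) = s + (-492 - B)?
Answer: -2389090/705939 ≈ -3.3843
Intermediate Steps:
H(s, B) = -492 + s - B
X = -1411878/5 (X = -⅗ + (-1498512 - 1*(-1216137)) = -⅗ + (-1498512 + 1216137) = -⅗ - 282375 = -1411878/5 ≈ -2.8238e+5)
(H(-1886, 2002) + 960016)/X = ((-492 - 1886 - 1*2002) + 960016)/(-1411878/5) = ((-492 - 1886 - 2002) + 960016)*(-5/1411878) = (-4380 + 960016)*(-5/1411878) = 955636*(-5/1411878) = -2389090/705939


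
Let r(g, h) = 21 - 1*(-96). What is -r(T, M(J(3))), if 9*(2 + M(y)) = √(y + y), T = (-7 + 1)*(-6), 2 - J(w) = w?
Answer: -117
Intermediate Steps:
J(w) = 2 - w
T = 36 (T = -6*(-6) = 36)
M(y) = -2 + √2*√y/9 (M(y) = -2 + √(y + y)/9 = -2 + √(2*y)/9 = -2 + (√2*√y)/9 = -2 + √2*√y/9)
r(g, h) = 117 (r(g, h) = 21 + 96 = 117)
-r(T, M(J(3))) = -1*117 = -117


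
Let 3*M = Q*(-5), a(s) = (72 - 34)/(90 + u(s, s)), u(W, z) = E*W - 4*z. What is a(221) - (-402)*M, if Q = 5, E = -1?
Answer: -3400288/1015 ≈ -3350.0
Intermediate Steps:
u(W, z) = -W - 4*z
a(s) = 38/(90 - 5*s) (a(s) = (72 - 34)/(90 + (-s - 4*s)) = 38/(90 - 5*s))
M = -25/3 (M = (5*(-5))/3 = (1/3)*(-25) = -25/3 ≈ -8.3333)
a(221) - (-402)*M = 38/(5*(18 - 1*221)) - (-402)*(-25)/3 = 38/(5*(18 - 221)) - 1*3350 = (38/5)/(-203) - 3350 = (38/5)*(-1/203) - 3350 = -38/1015 - 3350 = -3400288/1015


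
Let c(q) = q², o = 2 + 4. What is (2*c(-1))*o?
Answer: 12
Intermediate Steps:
o = 6
(2*c(-1))*o = (2*(-1)²)*6 = (2*1)*6 = 2*6 = 12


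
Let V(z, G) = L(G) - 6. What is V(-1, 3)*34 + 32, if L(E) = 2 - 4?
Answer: -240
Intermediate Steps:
L(E) = -2
V(z, G) = -8 (V(z, G) = -2 - 6 = -8)
V(-1, 3)*34 + 32 = -8*34 + 32 = -272 + 32 = -240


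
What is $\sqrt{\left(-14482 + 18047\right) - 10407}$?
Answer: $i \sqrt{6842} \approx 82.716 i$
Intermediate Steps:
$\sqrt{\left(-14482 + 18047\right) - 10407} = \sqrt{3565 - 10407} = \sqrt{-6842} = i \sqrt{6842}$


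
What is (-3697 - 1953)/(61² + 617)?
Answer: -2825/2169 ≈ -1.3024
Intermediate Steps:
(-3697 - 1953)/(61² + 617) = -5650/(3721 + 617) = -5650/4338 = -5650*1/4338 = -2825/2169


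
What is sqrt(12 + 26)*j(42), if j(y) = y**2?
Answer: 1764*sqrt(38) ≈ 10874.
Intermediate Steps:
sqrt(12 + 26)*j(42) = sqrt(12 + 26)*42**2 = sqrt(38)*1764 = 1764*sqrt(38)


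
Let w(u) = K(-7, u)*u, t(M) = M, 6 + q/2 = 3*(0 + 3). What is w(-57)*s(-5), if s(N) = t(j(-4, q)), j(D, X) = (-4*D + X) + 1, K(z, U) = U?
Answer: 74727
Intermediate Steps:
q = 6 (q = -12 + 2*(3*(0 + 3)) = -12 + 2*(3*3) = -12 + 2*9 = -12 + 18 = 6)
j(D, X) = 1 + X - 4*D (j(D, X) = (X - 4*D) + 1 = 1 + X - 4*D)
s(N) = 23 (s(N) = 1 + 6 - 4*(-4) = 1 + 6 + 16 = 23)
w(u) = u² (w(u) = u*u = u²)
w(-57)*s(-5) = (-57)²*23 = 3249*23 = 74727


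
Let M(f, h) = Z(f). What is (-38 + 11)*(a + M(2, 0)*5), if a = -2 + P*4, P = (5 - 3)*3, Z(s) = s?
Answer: -864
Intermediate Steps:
P = 6 (P = 2*3 = 6)
M(f, h) = f
a = 22 (a = -2 + 6*4 = -2 + 24 = 22)
(-38 + 11)*(a + M(2, 0)*5) = (-38 + 11)*(22 + 2*5) = -27*(22 + 10) = -27*32 = -864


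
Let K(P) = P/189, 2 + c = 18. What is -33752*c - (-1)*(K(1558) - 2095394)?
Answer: -498093956/189 ≈ -2.6354e+6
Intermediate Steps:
c = 16 (c = -2 + 18 = 16)
K(P) = P/189 (K(P) = P*(1/189) = P/189)
-33752*c - (-1)*(K(1558) - 2095394) = -33752*16 - (-1)*((1/189)*1558 - 2095394) = -540032 - (-1)*(1558/189 - 2095394) = -540032 - (-1)*(-396027908)/189 = -540032 - 1*396027908/189 = -540032 - 396027908/189 = -498093956/189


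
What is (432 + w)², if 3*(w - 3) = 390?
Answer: 319225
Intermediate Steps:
w = 133 (w = 3 + (⅓)*390 = 3 + 130 = 133)
(432 + w)² = (432 + 133)² = 565² = 319225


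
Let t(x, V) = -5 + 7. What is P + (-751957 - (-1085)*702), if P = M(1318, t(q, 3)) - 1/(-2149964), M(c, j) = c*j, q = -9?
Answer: 26549905437/2149964 ≈ 12349.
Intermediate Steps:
t(x, V) = 2
P = 5667305105/2149964 (P = 1318*2 - 1/(-2149964) = 2636 - 1*(-1/2149964) = 2636 + 1/2149964 = 5667305105/2149964 ≈ 2636.0)
P + (-751957 - (-1085)*702) = 5667305105/2149964 + (-751957 - (-1085)*702) = 5667305105/2149964 + (-751957 - 1*(-761670)) = 5667305105/2149964 + (-751957 + 761670) = 5667305105/2149964 + 9713 = 26549905437/2149964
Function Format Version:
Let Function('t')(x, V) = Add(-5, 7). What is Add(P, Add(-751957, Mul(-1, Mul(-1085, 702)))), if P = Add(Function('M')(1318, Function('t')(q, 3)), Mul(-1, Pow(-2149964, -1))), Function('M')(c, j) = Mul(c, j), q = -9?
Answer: Rational(26549905437, 2149964) ≈ 12349.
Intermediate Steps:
Function('t')(x, V) = 2
P = Rational(5667305105, 2149964) (P = Add(Mul(1318, 2), Mul(-1, Pow(-2149964, -1))) = Add(2636, Mul(-1, Rational(-1, 2149964))) = Add(2636, Rational(1, 2149964)) = Rational(5667305105, 2149964) ≈ 2636.0)
Add(P, Add(-751957, Mul(-1, Mul(-1085, 702)))) = Add(Rational(5667305105, 2149964), Add(-751957, Mul(-1, Mul(-1085, 702)))) = Add(Rational(5667305105, 2149964), Add(-751957, Mul(-1, -761670))) = Add(Rational(5667305105, 2149964), Add(-751957, 761670)) = Add(Rational(5667305105, 2149964), 9713) = Rational(26549905437, 2149964)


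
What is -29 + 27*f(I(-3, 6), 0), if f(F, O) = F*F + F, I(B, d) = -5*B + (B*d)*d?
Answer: 230983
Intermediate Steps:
I(B, d) = -5*B + B*d²
f(F, O) = F + F² (f(F, O) = F² + F = F + F²)
-29 + 27*f(I(-3, 6), 0) = -29 + 27*((-3*(-5 + 6²))*(1 - 3*(-5 + 6²))) = -29 + 27*((-3*(-5 + 36))*(1 - 3*(-5 + 36))) = -29 + 27*((-3*31)*(1 - 3*31)) = -29 + 27*(-93*(1 - 93)) = -29 + 27*(-93*(-92)) = -29 + 27*8556 = -29 + 231012 = 230983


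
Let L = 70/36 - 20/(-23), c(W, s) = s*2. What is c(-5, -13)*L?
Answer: -15145/207 ≈ -73.164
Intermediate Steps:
c(W, s) = 2*s
L = 1165/414 (L = 70*(1/36) - 20*(-1/23) = 35/18 + 20/23 = 1165/414 ≈ 2.8140)
c(-5, -13)*L = (2*(-13))*(1165/414) = -26*1165/414 = -15145/207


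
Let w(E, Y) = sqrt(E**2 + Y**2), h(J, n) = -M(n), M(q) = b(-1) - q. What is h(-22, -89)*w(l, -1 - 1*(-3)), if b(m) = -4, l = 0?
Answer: -170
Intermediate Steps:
M(q) = -4 - q
h(J, n) = 4 + n (h(J, n) = -(-4 - n) = 4 + n)
h(-22, -89)*w(l, -1 - 1*(-3)) = (4 - 89)*sqrt(0**2 + (-1 - 1*(-3))**2) = -85*sqrt(0 + (-1 + 3)**2) = -85*sqrt(0 + 2**2) = -85*sqrt(0 + 4) = -85*sqrt(4) = -85*2 = -170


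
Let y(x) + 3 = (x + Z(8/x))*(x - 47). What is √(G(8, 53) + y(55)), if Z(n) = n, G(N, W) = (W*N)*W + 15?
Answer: 2*√17337155/55 ≈ 151.41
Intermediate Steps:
G(N, W) = 15 + N*W² (G(N, W) = (N*W)*W + 15 = N*W² + 15 = 15 + N*W²)
y(x) = -3 + (-47 + x)*(x + 8/x) (y(x) = -3 + (x + 8/x)*(x - 47) = -3 + (x + 8/x)*(-47 + x) = -3 + (-47 + x)*(x + 8/x))
√(G(8, 53) + y(55)) = √((15 + 8*53²) + (5 + 55² - 376/55 - 47*55)) = √((15 + 8*2809) + (5 + 3025 - 376*1/55 - 2585)) = √((15 + 22472) + (5 + 3025 - 376/55 - 2585)) = √(22487 + 24099/55) = √(1260884/55) = 2*√17337155/55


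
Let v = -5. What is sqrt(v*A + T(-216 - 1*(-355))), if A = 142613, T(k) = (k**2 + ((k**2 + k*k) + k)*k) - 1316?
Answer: sqrt(4695499) ≈ 2166.9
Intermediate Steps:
T(k) = -1316 + k**2 + k*(k + 2*k**2) (T(k) = (k**2 + ((k**2 + k**2) + k)*k) - 1316 = (k**2 + (2*k**2 + k)*k) - 1316 = (k**2 + (k + 2*k**2)*k) - 1316 = (k**2 + k*(k + 2*k**2)) - 1316 = -1316 + k**2 + k*(k + 2*k**2))
sqrt(v*A + T(-216 - 1*(-355))) = sqrt(-5*142613 + (-1316 + 2*(-216 - 1*(-355))**2 + 2*(-216 - 1*(-355))**3)) = sqrt(-713065 + (-1316 + 2*(-216 + 355)**2 + 2*(-216 + 355)**3)) = sqrt(-713065 + (-1316 + 2*139**2 + 2*139**3)) = sqrt(-713065 + (-1316 + 2*19321 + 2*2685619)) = sqrt(-713065 + (-1316 + 38642 + 5371238)) = sqrt(-713065 + 5408564) = sqrt(4695499)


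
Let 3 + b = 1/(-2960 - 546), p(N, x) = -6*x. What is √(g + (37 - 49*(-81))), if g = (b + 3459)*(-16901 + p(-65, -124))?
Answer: I*√686320684510654/3506 ≈ 7472.3*I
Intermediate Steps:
b = -10519/3506 (b = -3 + 1/(-2960 - 546) = -3 + 1/(-3506) = -3 - 1/3506 = -10519/3506 ≈ -3.0003)
g = -195770087395/3506 (g = (-10519/3506 + 3459)*(-16901 - 6*(-124)) = 12116735*(-16901 + 744)/3506 = (12116735/3506)*(-16157) = -195770087395/3506 ≈ -5.5839e+7)
√(g + (37 - 49*(-81))) = √(-195770087395/3506 + (37 - 49*(-81))) = √(-195770087395/3506 + (37 + 3969)) = √(-195770087395/3506 + 4006) = √(-195756042359/3506) = I*√686320684510654/3506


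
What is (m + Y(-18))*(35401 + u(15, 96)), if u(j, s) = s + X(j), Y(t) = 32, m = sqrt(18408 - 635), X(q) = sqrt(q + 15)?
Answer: (32 + sqrt(17773))*(35497 + sqrt(30)) ≈ 5.8691e+6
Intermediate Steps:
X(q) = sqrt(15 + q)
m = sqrt(17773) ≈ 133.32
u(j, s) = s + sqrt(15 + j)
(m + Y(-18))*(35401 + u(15, 96)) = (sqrt(17773) + 32)*(35401 + (96 + sqrt(15 + 15))) = (32 + sqrt(17773))*(35401 + (96 + sqrt(30))) = (32 + sqrt(17773))*(35497 + sqrt(30))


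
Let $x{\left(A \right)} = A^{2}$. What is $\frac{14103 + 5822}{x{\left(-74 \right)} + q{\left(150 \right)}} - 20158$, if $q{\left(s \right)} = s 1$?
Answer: $- \frac{113388983}{5626} \approx -20154.0$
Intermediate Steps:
$q{\left(s \right)} = s$
$\frac{14103 + 5822}{x{\left(-74 \right)} + q{\left(150 \right)}} - 20158 = \frac{14103 + 5822}{\left(-74\right)^{2} + 150} - 20158 = \frac{19925}{5476 + 150} - 20158 = \frac{19925}{5626} - 20158 = - \frac{113388983}{5626}$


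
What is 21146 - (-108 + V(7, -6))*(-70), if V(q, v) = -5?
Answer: 13236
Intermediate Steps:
21146 - (-108 + V(7, -6))*(-70) = 21146 - (-108 - 5)*(-70) = 21146 - (-113)*(-70) = 21146 - 1*7910 = 21146 - 7910 = 13236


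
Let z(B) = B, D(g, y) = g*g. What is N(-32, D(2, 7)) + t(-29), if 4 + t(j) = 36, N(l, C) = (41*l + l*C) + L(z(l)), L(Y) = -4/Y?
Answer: -11263/8 ≈ -1407.9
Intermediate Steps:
D(g, y) = g**2
N(l, C) = -4/l + 41*l + C*l (N(l, C) = (41*l + l*C) - 4/l = (41*l + C*l) - 4/l = -4/l + 41*l + C*l)
t(j) = 32 (t(j) = -4 + 36 = 32)
N(-32, D(2, 7)) + t(-29) = (-4 + (-32)**2*(41 + 2**2))/(-32) + 32 = -(-4 + 1024*(41 + 4))/32 + 32 = -(-4 + 1024*45)/32 + 32 = -(-4 + 46080)/32 + 32 = -1/32*46076 + 32 = -11519/8 + 32 = -11263/8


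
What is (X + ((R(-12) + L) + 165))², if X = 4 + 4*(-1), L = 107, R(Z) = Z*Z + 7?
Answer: 178929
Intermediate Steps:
R(Z) = 7 + Z² (R(Z) = Z² + 7 = 7 + Z²)
X = 0 (X = 4 - 4 = 0)
(X + ((R(-12) + L) + 165))² = (0 + (((7 + (-12)²) + 107) + 165))² = (0 + (((7 + 144) + 107) + 165))² = (0 + ((151 + 107) + 165))² = (0 + (258 + 165))² = (0 + 423)² = 423² = 178929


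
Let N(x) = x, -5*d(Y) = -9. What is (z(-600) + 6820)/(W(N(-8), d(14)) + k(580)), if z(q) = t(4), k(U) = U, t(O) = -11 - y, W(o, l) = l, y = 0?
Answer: 34045/2909 ≈ 11.703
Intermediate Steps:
d(Y) = 9/5 (d(Y) = -⅕*(-9) = 9/5)
t(O) = -11 (t(O) = -11 - 1*0 = -11 + 0 = -11)
z(q) = -11
(z(-600) + 6820)/(W(N(-8), d(14)) + k(580)) = (-11 + 6820)/(9/5 + 580) = 6809/(2909/5) = 6809*(5/2909) = 34045/2909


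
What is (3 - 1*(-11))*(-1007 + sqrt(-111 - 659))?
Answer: -14098 + 14*I*sqrt(770) ≈ -14098.0 + 388.48*I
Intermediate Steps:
(3 - 1*(-11))*(-1007 + sqrt(-111 - 659)) = (3 + 11)*(-1007 + sqrt(-770)) = 14*(-1007 + I*sqrt(770)) = -14098 + 14*I*sqrt(770)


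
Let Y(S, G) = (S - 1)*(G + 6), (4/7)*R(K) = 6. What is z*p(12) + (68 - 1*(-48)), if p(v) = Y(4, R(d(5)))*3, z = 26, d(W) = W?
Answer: 3977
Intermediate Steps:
R(K) = 21/2 (R(K) = (7/4)*6 = 21/2)
Y(S, G) = (-1 + S)*(6 + G)
p(v) = 297/2 (p(v) = (-6 - 1*21/2 + 6*4 + (21/2)*4)*3 = (-6 - 21/2 + 24 + 42)*3 = (99/2)*3 = 297/2)
z*p(12) + (68 - 1*(-48)) = 26*(297/2) + (68 - 1*(-48)) = 3861 + (68 + 48) = 3861 + 116 = 3977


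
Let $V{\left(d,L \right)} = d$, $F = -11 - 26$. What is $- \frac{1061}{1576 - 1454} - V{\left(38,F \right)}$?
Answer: $- \frac{5697}{122} \approx -46.697$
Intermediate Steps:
$F = -37$ ($F = -11 - 26 = -37$)
$- \frac{1061}{1576 - 1454} - V{\left(38,F \right)} = - \frac{1061}{1576 - 1454} - 38 = - \frac{1061}{122} - 38 = - \frac{5697}{122}$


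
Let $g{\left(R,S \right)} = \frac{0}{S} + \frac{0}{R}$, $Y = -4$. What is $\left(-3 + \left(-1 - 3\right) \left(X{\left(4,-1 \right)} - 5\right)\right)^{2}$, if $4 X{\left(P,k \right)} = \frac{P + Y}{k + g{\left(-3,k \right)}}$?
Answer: $289$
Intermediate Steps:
$g{\left(R,S \right)} = 0$ ($g{\left(R,S \right)} = 0 + 0 = 0$)
$X{\left(P,k \right)} = \frac{-4 + P}{4 k}$ ($X{\left(P,k \right)} = \frac{\left(P - 4\right) \frac{1}{k + 0}}{4} = \frac{\left(-4 + P\right) \frac{1}{k}}{4} = \frac{\frac{1}{k} \left(-4 + P\right)}{4} = \frac{-4 + P}{4 k}$)
$\left(-3 + \left(-1 - 3\right) \left(X{\left(4,-1 \right)} - 5\right)\right)^{2} = \left(-3 + \left(-1 - 3\right) \left(\frac{-4 + 4}{4 \left(-1\right)} - 5\right)\right)^{2} = \left(-3 - 4 \left(\frac{1}{4} \left(-1\right) 0 - 5\right)\right)^{2} = \left(-3 - 4 \left(0 - 5\right)\right)^{2} = \left(-3 - -20\right)^{2} = \left(-3 + 20\right)^{2} = 17^{2} = 289$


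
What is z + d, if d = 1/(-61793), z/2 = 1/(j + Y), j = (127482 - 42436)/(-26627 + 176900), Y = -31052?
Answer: -11618915564/144169005762475 ≈ -8.0592e-5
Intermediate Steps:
j = 85046/150273 ≈ 0.56594
z = -150273/2333096075 (z = 2/(85046/150273 - 31052) = 2/(-4666192150/150273) = 2*(-150273/4666192150) = -150273/2333096075 ≈ -6.4409e-5)
d = -1/61793 ≈ -1.6183e-5
z + d = -150273/2333096075 - 1/61793 = -11618915564/144169005762475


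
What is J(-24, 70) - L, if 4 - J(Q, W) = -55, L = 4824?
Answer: -4765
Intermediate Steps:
J(Q, W) = 59 (J(Q, W) = 4 - 1*(-55) = 4 + 55 = 59)
J(-24, 70) - L = 59 - 1*4824 = 59 - 4824 = -4765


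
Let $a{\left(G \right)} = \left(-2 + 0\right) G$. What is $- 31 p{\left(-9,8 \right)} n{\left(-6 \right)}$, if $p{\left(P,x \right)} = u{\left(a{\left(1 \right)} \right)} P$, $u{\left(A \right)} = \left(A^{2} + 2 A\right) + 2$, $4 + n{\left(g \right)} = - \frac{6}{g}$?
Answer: $-1674$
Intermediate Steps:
$a{\left(G \right)} = - 2 G$
$n{\left(g \right)} = -4 - \frac{6}{g}$
$u{\left(A \right)} = 2 + A^{2} + 2 A$
$p{\left(P,x \right)} = 2 P$ ($p{\left(P,x \right)} = \left(2 + \left(\left(-2\right) 1\right)^{2} + 2 \left(\left(-2\right) 1\right)\right) P = \left(2 + \left(-2\right)^{2} + 2 \left(-2\right)\right) P = \left(2 + 4 - 4\right) P = 2 P$)
$- 31 p{\left(-9,8 \right)} n{\left(-6 \right)} = - 31 \cdot 2 \left(-9\right) \left(-4 - \frac{6}{-6}\right) = \left(-31\right) \left(-18\right) \left(-4 - -1\right) = 558 \left(-4 + 1\right) = 558 \left(-3\right) = -1674$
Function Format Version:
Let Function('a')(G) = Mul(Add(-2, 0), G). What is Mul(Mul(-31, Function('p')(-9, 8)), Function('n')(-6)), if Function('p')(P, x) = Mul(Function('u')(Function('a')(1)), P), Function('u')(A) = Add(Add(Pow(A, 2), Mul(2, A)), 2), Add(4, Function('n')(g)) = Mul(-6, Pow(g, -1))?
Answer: -1674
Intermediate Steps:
Function('a')(G) = Mul(-2, G)
Function('n')(g) = Add(-4, Mul(-6, Pow(g, -1)))
Function('u')(A) = Add(2, Pow(A, 2), Mul(2, A))
Function('p')(P, x) = Mul(2, P) (Function('p')(P, x) = Mul(Add(2, Pow(Mul(-2, 1), 2), Mul(2, Mul(-2, 1))), P) = Mul(Add(2, Pow(-2, 2), Mul(2, -2)), P) = Mul(Add(2, 4, -4), P) = Mul(2, P))
Mul(Mul(-31, Function('p')(-9, 8)), Function('n')(-6)) = Mul(Mul(-31, Mul(2, -9)), Add(-4, Mul(-6, Pow(-6, -1)))) = Mul(Mul(-31, -18), Add(-4, Mul(-6, Rational(-1, 6)))) = Mul(558, Add(-4, 1)) = Mul(558, -3) = -1674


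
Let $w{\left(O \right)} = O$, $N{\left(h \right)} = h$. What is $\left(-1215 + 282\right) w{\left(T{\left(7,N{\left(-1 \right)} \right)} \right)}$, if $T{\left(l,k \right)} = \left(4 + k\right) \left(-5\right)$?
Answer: $13995$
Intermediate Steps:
$T{\left(l,k \right)} = -20 - 5 k$
$\left(-1215 + 282\right) w{\left(T{\left(7,N{\left(-1 \right)} \right)} \right)} = \left(-1215 + 282\right) \left(-20 - -5\right) = - 933 \left(-20 + 5\right) = \left(-933\right) \left(-15\right) = 13995$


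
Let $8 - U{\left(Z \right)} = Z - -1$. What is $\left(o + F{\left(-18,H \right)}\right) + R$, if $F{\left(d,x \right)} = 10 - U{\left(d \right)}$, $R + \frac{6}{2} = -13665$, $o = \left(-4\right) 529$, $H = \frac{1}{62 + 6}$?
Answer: $-15799$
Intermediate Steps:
$H = \frac{1}{68} \approx 0.014706$
$U{\left(Z \right)} = 7 - Z$ ($U{\left(Z \right)} = 8 - \left(Z - -1\right) = 8 - \left(Z + 1\right) = 8 - \left(1 + Z\right) = 7 - Z$)
$o = -2116$
$R = -13668$ ($R = -3 - 13665 = -13668$)
$F{\left(d,x \right)} = 3 + d$ ($F{\left(d,x \right)} = 10 - \left(7 - d\right) = 10 + \left(-7 + d\right) = 3 + d$)
$\left(o + F{\left(-18,H \right)}\right) + R = \left(-2116 + \left(3 - 18\right)\right) - 13668 = \left(-2116 - 15\right) - 13668 = -2131 - 13668 = -15799$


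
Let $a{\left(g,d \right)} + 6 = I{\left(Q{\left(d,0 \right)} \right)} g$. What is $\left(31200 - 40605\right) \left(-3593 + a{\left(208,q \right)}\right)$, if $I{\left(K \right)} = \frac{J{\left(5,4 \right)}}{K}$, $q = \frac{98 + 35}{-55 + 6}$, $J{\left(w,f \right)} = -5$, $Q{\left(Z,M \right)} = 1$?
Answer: $43629795$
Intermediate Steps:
$q = - \frac{19}{7}$ ($q = \frac{133}{-49} = 133 \left(- \frac{1}{49}\right) = - \frac{19}{7} \approx -2.7143$)
$I{\left(K \right)} = - \frac{5}{K}$
$a{\left(g,d \right)} = -6 - 5 g$ ($a{\left(g,d \right)} = -6 + - \frac{5}{1} g = -6 + \left(-5\right) 1 g = -6 - 5 g$)
$\left(31200 - 40605\right) \left(-3593 + a{\left(208,q \right)}\right) = \left(31200 - 40605\right) \left(-3593 - 1046\right) = - 9405 \left(-3593 - 1046\right) = \left(-9405\right) \left(-4639\right) = 43629795$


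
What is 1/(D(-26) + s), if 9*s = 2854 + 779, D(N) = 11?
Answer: 3/1244 ≈ 0.0024116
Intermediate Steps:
s = 1211/3 (s = (2854 + 779)/9 = (1/9)*3633 = 1211/3 ≈ 403.67)
1/(D(-26) + s) = 1/(11 + 1211/3) = 1/(1244/3) = 3/1244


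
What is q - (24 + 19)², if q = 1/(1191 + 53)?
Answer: -2300155/1244 ≈ -1849.0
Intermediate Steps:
q = 1/1244 ≈ 0.00080386
q - (24 + 19)² = 1/1244 - (24 + 19)² = 1/1244 - 1*43² = 1/1244 - 1*1849 = 1/1244 - 1849 = -2300155/1244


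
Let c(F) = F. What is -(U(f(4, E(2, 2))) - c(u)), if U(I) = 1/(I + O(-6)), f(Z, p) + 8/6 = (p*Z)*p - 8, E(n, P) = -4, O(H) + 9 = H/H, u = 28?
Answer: 3917/140 ≈ 27.979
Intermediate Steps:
O(H) = -8 (O(H) = -9 + H/H = -9 + 1 = -8)
f(Z, p) = -28/3 + Z*p² (f(Z, p) = -4/3 + ((p*Z)*p - 8) = -4/3 + ((Z*p)*p - 8) = -4/3 + (Z*p² - 8) = -4/3 + (-8 + Z*p²) = -28/3 + Z*p²)
U(I) = 1/(-8 + I) (U(I) = 1/(I - 8) = 1/(-8 + I))
-(U(f(4, E(2, 2))) - c(u)) = -(1/(-8 + (-28/3 + 4*(-4)²)) - 1*28) = -(1/(-8 + (-28/3 + 4*16)) - 28) = -(1/(-8 + (-28/3 + 64)) - 28) = -(1/(-8 + 164/3) - 28) = -(1/(140/3) - 28) = -(3/140 - 28) = -1*(-3917/140) = 3917/140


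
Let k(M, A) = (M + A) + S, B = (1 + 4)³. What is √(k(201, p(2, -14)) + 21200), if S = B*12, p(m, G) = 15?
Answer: 2*√5729 ≈ 151.38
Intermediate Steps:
B = 125 (B = 5³ = 125)
S = 1500 (S = 125*12 = 1500)
k(M, A) = 1500 + A + M (k(M, A) = (M + A) + 1500 = (A + M) + 1500 = 1500 + A + M)
√(k(201, p(2, -14)) + 21200) = √((1500 + 15 + 201) + 21200) = √(1716 + 21200) = √22916 = 2*√5729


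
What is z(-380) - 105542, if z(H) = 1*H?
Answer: -105922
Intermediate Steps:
z(H) = H
z(-380) - 105542 = -380 - 105542 = -105922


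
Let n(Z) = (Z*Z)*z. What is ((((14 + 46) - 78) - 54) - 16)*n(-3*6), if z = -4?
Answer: 114048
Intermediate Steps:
n(Z) = -4*Z² (n(Z) = (Z*Z)*(-4) = Z²*(-4) = -4*Z²)
((((14 + 46) - 78) - 54) - 16)*n(-3*6) = ((((14 + 46) - 78) - 54) - 16)*(-4*(-3*6)²) = (((60 - 78) - 54) - 16)*(-4*(-18)²) = ((-18 - 54) - 16)*(-4*324) = (-72 - 16)*(-1296) = -88*(-1296) = 114048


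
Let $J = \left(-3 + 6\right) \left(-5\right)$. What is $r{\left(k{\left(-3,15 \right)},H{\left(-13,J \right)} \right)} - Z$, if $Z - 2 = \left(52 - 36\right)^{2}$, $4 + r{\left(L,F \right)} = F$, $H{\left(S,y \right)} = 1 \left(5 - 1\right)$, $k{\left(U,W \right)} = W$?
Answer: $-258$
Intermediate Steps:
$J = -15$ ($J = 3 \left(-5\right) = -15$)
$H{\left(S,y \right)} = 4$ ($H{\left(S,y \right)} = 1 \cdot 4 = 4$)
$r{\left(L,F \right)} = -4 + F$
$Z = 258$ ($Z = 2 + \left(52 - 36\right)^{2} = 2 + 16^{2} = 2 + 256 = 258$)
$r{\left(k{\left(-3,15 \right)},H{\left(-13,J \right)} \right)} - Z = \left(-4 + 4\right) - 258 = 0 - 258 = -258$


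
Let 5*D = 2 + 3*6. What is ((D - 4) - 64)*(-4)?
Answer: 256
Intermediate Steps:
D = 4 (D = (2 + 3*6)/5 = (2 + 18)/5 = (⅕)*20 = 4)
((D - 4) - 64)*(-4) = ((4 - 4) - 64)*(-4) = (0 - 64)*(-4) = -64*(-4) = 256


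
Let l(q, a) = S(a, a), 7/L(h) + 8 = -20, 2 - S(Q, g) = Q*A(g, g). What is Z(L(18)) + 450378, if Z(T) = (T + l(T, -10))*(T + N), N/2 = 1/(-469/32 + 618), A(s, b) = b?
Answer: 139134655779/308912 ≈ 4.5040e+5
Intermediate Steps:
S(Q, g) = 2 - Q*g
L(h) = -1/4 (L(h) = 7/(-8 - 20) = 7/(-28) = 7*(-1/28) = -1/4)
l(q, a) = 2 - a**2 (l(q, a) = 2 - a*a = 2 - a**2)
N = 64/19307 (N = 2/(-469/32 + 618) = 2/(19307/32) = 2*(32/19307) = 64/19307 ≈ 0.0033149)
Z(T) = (-98 + T)*(64/19307 + T) (Z(T) = (T + (2 - 1*(-10)**2))*(T + 64/19307) = (T + (2 - 1*100))*(64/19307 + T) = (T + (2 - 100))*(64/19307 + T) = (T - 98)*(64/19307 + T) = (-98 + T)*(64/19307 + T))
Z(L(18)) + 450378 = (-6272/19307 + (-1/4)**2 - 1892022/19307*(-1/4)) + 450378 = (-6272/19307 + 1/16 + 946011/38614) + 450378 = 7487043/308912 + 450378 = 139134655779/308912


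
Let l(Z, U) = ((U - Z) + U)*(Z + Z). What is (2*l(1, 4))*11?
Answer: 308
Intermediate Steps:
l(Z, U) = 2*Z*(-Z + 2*U) (l(Z, U) = (-Z + 2*U)*(2*Z) = 2*Z*(-Z + 2*U))
(2*l(1, 4))*11 = (2*(2*1*(-1*1 + 2*4)))*11 = (2*(2*1*(-1 + 8)))*11 = (2*(2*1*7))*11 = (2*14)*11 = 28*11 = 308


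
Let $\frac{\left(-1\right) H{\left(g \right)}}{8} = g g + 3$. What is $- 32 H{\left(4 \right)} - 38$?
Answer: $4826$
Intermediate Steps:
$H{\left(g \right)} = -24 - 8 g^{2}$ ($H{\left(g \right)} = - 8 \left(g g + 3\right) = - 8 \left(g^{2} + 3\right) = - 8 \left(3 + g^{2}\right) = -24 - 8 g^{2}$)
$- 32 H{\left(4 \right)} - 38 = - 32 \left(-24 - 8 \cdot 4^{2}\right) - 38 = - 32 \left(-24 - 128\right) - 38 = \left(-32\right) \left(-152\right) - 38 = 4864 - 38 = 4826$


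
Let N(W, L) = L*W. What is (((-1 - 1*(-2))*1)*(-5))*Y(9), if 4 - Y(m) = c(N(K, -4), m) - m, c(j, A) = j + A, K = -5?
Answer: 80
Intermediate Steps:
c(j, A) = A + j
Y(m) = -16 (Y(m) = 4 - ((m - 4*(-5)) - m) = 4 - ((m + 20) - m) = 4 - ((20 + m) - m) = 4 - 1*20 = 4 - 20 = -16)
(((-1 - 1*(-2))*1)*(-5))*Y(9) = (((-1 - 1*(-2))*1)*(-5))*(-16) = (((-1 + 2)*1)*(-5))*(-16) = ((1*1)*(-5))*(-16) = (1*(-5))*(-16) = -5*(-16) = 80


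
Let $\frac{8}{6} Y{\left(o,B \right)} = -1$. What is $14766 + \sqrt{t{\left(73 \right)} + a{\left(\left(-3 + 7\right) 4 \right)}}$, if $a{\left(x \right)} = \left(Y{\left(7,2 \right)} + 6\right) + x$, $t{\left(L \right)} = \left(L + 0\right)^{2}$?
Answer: $14766 + \frac{\sqrt{21401}}{2} \approx 14839.0$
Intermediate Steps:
$Y{\left(o,B \right)} = - \frac{3}{4}$ ($Y{\left(o,B \right)} = \frac{3}{4} \left(-1\right) = - \frac{3}{4}$)
$t{\left(L \right)} = L^{2}$
$a{\left(x \right)} = \frac{21}{4} + x$ ($a{\left(x \right)} = \left(- \frac{3}{4} + 6\right) + x = \frac{21}{4} + x$)
$14766 + \sqrt{t{\left(73 \right)} + a{\left(\left(-3 + 7\right) 4 \right)}} = 14766 + \sqrt{73^{2} + \left(\frac{21}{4} + \left(-3 + 7\right) 4\right)} = 14766 + \sqrt{5329 + \left(\frac{21}{4} + 4 \cdot 4\right)} = 14766 + \sqrt{5329 + \left(\frac{21}{4} + 16\right)} = 14766 + \sqrt{5329 + \frac{85}{4}} = 14766 + \sqrt{\frac{21401}{4}} = 14766 + \frac{\sqrt{21401}}{2}$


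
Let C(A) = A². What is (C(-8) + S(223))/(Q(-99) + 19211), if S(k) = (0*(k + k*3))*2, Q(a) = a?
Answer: 8/2389 ≈ 0.0033487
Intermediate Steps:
S(k) = 0 (S(k) = (0*(k + 3*k))*2 = (0*(4*k))*2 = 0*2 = 0)
(C(-8) + S(223))/(Q(-99) + 19211) = ((-8)² + 0)/(-99 + 19211) = (64 + 0)/19112 = 64*(1/19112) = 8/2389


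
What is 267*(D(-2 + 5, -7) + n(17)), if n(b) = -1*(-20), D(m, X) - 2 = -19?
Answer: 801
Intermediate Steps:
D(m, X) = -17 (D(m, X) = 2 - 19 = -17)
n(b) = 20
267*(D(-2 + 5, -7) + n(17)) = 267*(-17 + 20) = 267*3 = 801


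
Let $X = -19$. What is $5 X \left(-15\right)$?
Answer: $1425$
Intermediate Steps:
$5 X \left(-15\right) = 5 \left(-19\right) \left(-15\right) = \left(-95\right) \left(-15\right) = 1425$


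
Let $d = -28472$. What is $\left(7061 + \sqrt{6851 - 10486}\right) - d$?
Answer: $35533 + i \sqrt{3635} \approx 35533.0 + 60.291 i$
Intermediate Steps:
$\left(7061 + \sqrt{6851 - 10486}\right) - d = \left(7061 + \sqrt{6851 - 10486}\right) - -28472 = \left(7061 + \sqrt{-3635}\right) + 28472 = \left(7061 + i \sqrt{3635}\right) + 28472 = 35533 + i \sqrt{3635}$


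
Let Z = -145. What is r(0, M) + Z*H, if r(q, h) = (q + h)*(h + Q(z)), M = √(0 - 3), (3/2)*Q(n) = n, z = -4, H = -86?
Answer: 12467 - 8*I*√3/3 ≈ 12467.0 - 4.6188*I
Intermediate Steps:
Q(n) = 2*n/3
M = I*√3 (M = √(-3) = I*√3 ≈ 1.732*I)
r(q, h) = (-8/3 + h)*(h + q) (r(q, h) = (q + h)*(h + (⅔)*(-4)) = (h + q)*(h - 8/3) = (h + q)*(-8/3 + h) = (-8/3 + h)*(h + q))
r(0, M) + Z*H = ((I*√3)² - 8*I*√3/3 - 8/3*0 + (I*√3)*0) - 145*(-86) = (-3 - 8*I*√3/3 + 0 + 0) + 12470 = (-3 - 8*I*√3/3) + 12470 = 12467 - 8*I*√3/3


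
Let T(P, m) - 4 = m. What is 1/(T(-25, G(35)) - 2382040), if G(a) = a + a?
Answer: -1/2381966 ≈ -4.1982e-7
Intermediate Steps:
G(a) = 2*a
T(P, m) = 4 + m
1/(T(-25, G(35)) - 2382040) = 1/((4 + 2*35) - 2382040) = 1/((4 + 70) - 2382040) = 1/(74 - 2382040) = 1/(-2381966) = -1/2381966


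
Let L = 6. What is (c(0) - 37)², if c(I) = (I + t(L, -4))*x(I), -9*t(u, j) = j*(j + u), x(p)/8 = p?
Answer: 1369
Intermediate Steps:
x(p) = 8*p
t(u, j) = -j*(j + u)/9
c(I) = 8*I*(8/9 + I) (c(I) = (I - ⅑*(-4)*(-4 + 6))*(8*I) = (I - ⅑*(-4)*2)*(8*I) = (I + 8/9)*(8*I) = (8/9 + I)*(8*I) = 8*I*(8/9 + I))
(c(0) - 37)² = ((8/9)*0*(8 + 9*0) - 37)² = ((8/9)*0*(8 + 0) - 37)² = ((8/9)*0*8 - 37)² = (0 - 37)² = (-37)² = 1369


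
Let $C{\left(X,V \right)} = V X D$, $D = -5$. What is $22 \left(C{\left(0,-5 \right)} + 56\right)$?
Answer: $1232$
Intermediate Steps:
$C{\left(X,V \right)} = - 5 V X$ ($C{\left(X,V \right)} = V X \left(-5\right) = - 5 V X$)
$22 \left(C{\left(0,-5 \right)} + 56\right) = 22 \left(\left(-5\right) \left(-5\right) 0 + 56\right) = 22 \left(0 + 56\right) = 22 \cdot 56 = 1232$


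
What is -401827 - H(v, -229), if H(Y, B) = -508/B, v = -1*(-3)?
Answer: -92018891/229 ≈ -4.0183e+5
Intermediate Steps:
v = 3
-401827 - H(v, -229) = -401827 - (-508)/(-229) = -401827 - (-508)*(-1)/229 = -401827 - 1*508/229 = -401827 - 508/229 = -92018891/229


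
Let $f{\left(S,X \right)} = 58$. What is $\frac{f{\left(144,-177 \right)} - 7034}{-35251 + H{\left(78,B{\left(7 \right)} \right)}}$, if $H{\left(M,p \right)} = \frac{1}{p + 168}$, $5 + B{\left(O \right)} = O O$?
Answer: $\frac{1478912}{7473211} \approx 0.1979$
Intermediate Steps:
$B{\left(O \right)} = -5 + O^{2}$ ($B{\left(O \right)} = -5 + O O = -5 + O^{2}$)
$H{\left(M,p \right)} = \frac{1}{168 + p}$
$\frac{f{\left(144,-177 \right)} - 7034}{-35251 + H{\left(78,B{\left(7 \right)} \right)}} = \frac{58 - 7034}{-35251 + \frac{1}{168 - \left(5 - 7^{2}\right)}} = - \frac{6976}{-35251 + \frac{1}{168 + \left(-5 + 49\right)}} = - \frac{6976}{-35251 + \frac{1}{168 + 44}} = - \frac{6976}{-35251 + \frac{1}{212}} = - \frac{6976}{- \frac{7473211}{212}} = \left(-6976\right) \left(- \frac{212}{7473211}\right) = \frac{1478912}{7473211}$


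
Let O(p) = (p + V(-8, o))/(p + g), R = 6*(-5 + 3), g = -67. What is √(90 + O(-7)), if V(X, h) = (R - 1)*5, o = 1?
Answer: 3*√13838/37 ≈ 9.5380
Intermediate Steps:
R = -12 (R = 6*(-2) = -12)
V(X, h) = -65 (V(X, h) = (-12 - 1)*5 = -13*5 = -65)
O(p) = (-65 + p)/(-67 + p) (O(p) = (p - 65)/(p - 67) = (-65 + p)/(-67 + p))
√(90 + O(-7)) = √(90 + (-65 - 7)/(-67 - 7)) = √(90 - 72/(-74)) = √(90 - 1/74*(-72)) = √(90 + 36/37) = √(3366/37) = 3*√13838/37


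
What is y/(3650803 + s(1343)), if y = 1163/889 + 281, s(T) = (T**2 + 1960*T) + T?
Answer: 250972/7190298675 ≈ 3.4904e-5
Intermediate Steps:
s(T) = T**2 + 1961*T
y = 250972/889 (y = (1/889)*1163 + 281 = 1163/889 + 281 = 250972/889 ≈ 282.31)
y/(3650803 + s(1343)) = 250972/(889*(3650803 + 1343*(1961 + 1343))) = 250972/(889*(3650803 + 1343*3304)) = 250972/(889*(3650803 + 4437272)) = (250972/889)/8088075 = (250972/889)*(1/8088075) = 250972/7190298675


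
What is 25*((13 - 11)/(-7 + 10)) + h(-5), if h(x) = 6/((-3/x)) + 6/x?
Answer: 382/15 ≈ 25.467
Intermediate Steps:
h(x) = -2*x + 6/x (h(x) = 6*(-x/3) + 6/x = -2*x + 6/x)
25*((13 - 11)/(-7 + 10)) + h(-5) = 25*((13 - 11)/(-7 + 10)) + (-2*(-5) + 6/(-5)) = 25*(2/3) + (10 + 6*(-1/5)) = 25*(2*(1/3)) + (10 - 6/5) = 25*(2/3) + 44/5 = 50/3 + 44/5 = 382/15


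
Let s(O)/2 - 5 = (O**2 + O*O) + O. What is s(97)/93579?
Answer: 37840/93579 ≈ 0.40436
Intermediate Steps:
s(O) = 10 + 2*O + 4*O**2 (s(O) = 10 + 2*((O**2 + O*O) + O) = 10 + 2*((O**2 + O**2) + O) = 10 + 2*(2*O**2 + O) = 10 + 2*(O + 2*O**2) = 10 + (2*O + 4*O**2) = 10 + 2*O + 4*O**2)
s(97)/93579 = (10 + 2*97 + 4*97**2)/93579 = (10 + 194 + 4*9409)*(1/93579) = (10 + 194 + 37636)*(1/93579) = 37840*(1/93579) = 37840/93579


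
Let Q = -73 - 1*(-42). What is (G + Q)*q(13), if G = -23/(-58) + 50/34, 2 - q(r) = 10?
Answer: 114900/493 ≈ 233.06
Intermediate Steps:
q(r) = -8 (q(r) = 2 - 1*10 = 2 - 10 = -8)
Q = -31 (Q = -73 + 42 = -31)
G = 1841/986 (G = -23*(-1/58) + 50*(1/34) = 23/58 + 25/17 = 1841/986 ≈ 1.8671)
(G + Q)*q(13) = (1841/986 - 31)*(-8) = -28725/986*(-8) = 114900/493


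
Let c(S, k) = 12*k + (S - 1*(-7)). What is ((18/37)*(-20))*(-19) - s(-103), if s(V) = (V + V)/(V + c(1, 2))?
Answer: 478018/2627 ≈ 181.96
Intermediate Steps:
c(S, k) = 7 + S + 12*k (c(S, k) = 12*k + (S + 7) = 12*k + (7 + S) = 7 + S + 12*k)
s(V) = 2*V/(32 + V) (s(V) = (V + V)/(V + (7 + 1 + 12*2)) = (2*V)/(V + (7 + 1 + 24)) = (2*V)/(V + 32) = (2*V)/(32 + V) = 2*V/(32 + V))
((18/37)*(-20))*(-19) - s(-103) = ((18/37)*(-20))*(-19) - 2*(-103)/(32 - 103) = ((18*(1/37))*(-20))*(-19) - 2*(-103)/(-71) = ((18/37)*(-20))*(-19) - 2*(-103)*(-1)/71 = -360/37*(-19) - 1*206/71 = 6840/37 - 206/71 = 478018/2627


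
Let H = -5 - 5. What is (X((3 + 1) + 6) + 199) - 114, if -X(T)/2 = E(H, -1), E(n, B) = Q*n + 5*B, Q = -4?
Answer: 15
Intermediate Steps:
H = -10
E(n, B) = -4*n + 5*B
X(T) = -70 (X(T) = -2*(-4*(-10) + 5*(-1)) = -2*(40 - 5) = -2*35 = -70)
(X((3 + 1) + 6) + 199) - 114 = (-70 + 199) - 114 = 129 - 114 = 15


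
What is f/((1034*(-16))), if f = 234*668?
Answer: -19539/2068 ≈ -9.4483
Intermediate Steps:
f = 156312
f/((1034*(-16))) = 156312/((1034*(-16))) = 156312/(-16544) = 156312*(-1/16544) = -19539/2068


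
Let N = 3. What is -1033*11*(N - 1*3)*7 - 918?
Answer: -918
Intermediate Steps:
-1033*11*(N - 1*3)*7 - 918 = -1033*11*(3 - 1*3)*7 - 918 = -1033*11*(3 - 3)*7 - 918 = -1033*11*0*7 - 918 = -0*7 - 918 = -1033*0 - 918 = 0 - 918 = -918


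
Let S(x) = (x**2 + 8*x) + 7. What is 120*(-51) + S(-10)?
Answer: -6093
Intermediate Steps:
S(x) = 7 + x**2 + 8*x
120*(-51) + S(-10) = 120*(-51) + (7 + (-10)**2 + 8*(-10)) = -6120 + (7 + 100 - 80) = -6120 + 27 = -6093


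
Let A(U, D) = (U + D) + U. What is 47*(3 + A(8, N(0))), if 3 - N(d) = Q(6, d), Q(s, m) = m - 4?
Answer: 1222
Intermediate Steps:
Q(s, m) = -4 + m
N(d) = 7 - d (N(d) = 3 - (-4 + d) = 3 + (4 - d) = 7 - d)
A(U, D) = D + 2*U (A(U, D) = (D + U) + U = D + 2*U)
47*(3 + A(8, N(0))) = 47*(3 + ((7 - 1*0) + 2*8)) = 47*(3 + ((7 + 0) + 16)) = 47*(3 + (7 + 16)) = 47*(3 + 23) = 47*26 = 1222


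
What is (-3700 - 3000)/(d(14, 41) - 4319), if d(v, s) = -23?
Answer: 3350/2171 ≈ 1.5431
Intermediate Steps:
(-3700 - 3000)/(d(14, 41) - 4319) = (-3700 - 3000)/(-23 - 4319) = -6700/(-4342) = -6700*(-1/4342) = 3350/2171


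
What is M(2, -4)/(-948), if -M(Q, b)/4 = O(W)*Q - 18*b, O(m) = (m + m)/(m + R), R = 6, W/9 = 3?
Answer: 276/869 ≈ 0.31761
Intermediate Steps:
W = 27 (W = 9*3 = 27)
O(m) = 2*m/(6 + m) (O(m) = (m + m)/(m + 6) = (2*m)/(6 + m) = 2*m/(6 + m))
M(Q, b) = 72*b - 72*Q/11 (M(Q, b) = -4*((2*27/(6 + 27))*Q - 18*b) = -4*((2*27/33)*Q - 18*b) = -4*((2*27*(1/33))*Q - 18*b) = -4*(18*Q/11 - 18*b) = -4*(-18*b + 18*Q/11) = 72*b - 72*Q/11)
M(2, -4)/(-948) = (72*(-4) - 72/11*2)/(-948) = (-288 - 144/11)*(-1/948) = -3312/11*(-1/948) = 276/869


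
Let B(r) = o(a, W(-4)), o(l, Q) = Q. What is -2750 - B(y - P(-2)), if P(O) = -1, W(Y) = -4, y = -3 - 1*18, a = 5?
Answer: -2746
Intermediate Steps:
y = -21 (y = -3 - 18 = -21)
B(r) = -4
-2750 - B(y - P(-2)) = -2750 - 1*(-4) = -2750 + 4 = -2746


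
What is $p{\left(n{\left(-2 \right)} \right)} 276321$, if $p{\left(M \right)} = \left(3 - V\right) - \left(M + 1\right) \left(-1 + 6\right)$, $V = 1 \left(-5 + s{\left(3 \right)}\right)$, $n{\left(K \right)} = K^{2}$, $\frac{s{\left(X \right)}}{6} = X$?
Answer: $-9671235$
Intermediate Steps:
$s{\left(X \right)} = 6 X$
$V = 13$ ($V = 1 \left(-5 + 6 \cdot 3\right) = 1 \left(-5 + 18\right) = 1 \cdot 13 = 13$)
$p{\left(M \right)} = -15 - 5 M$ ($p{\left(M \right)} = \left(3 - 13\right) - \left(M + 1\right) \left(-1 + 6\right) = \left(3 - 13\right) - \left(1 + M\right) 5 = -10 - \left(5 + 5 M\right) = -15 - 5 M$)
$p{\left(n{\left(-2 \right)} \right)} 276321 = \left(-15 - 5 \left(-2\right)^{2}\right) 276321 = \left(-15 - 20\right) 276321 = \left(-35\right) 276321 = -9671235$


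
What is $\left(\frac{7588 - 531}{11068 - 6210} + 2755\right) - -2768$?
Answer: $\frac{26837791}{4858} \approx 5524.5$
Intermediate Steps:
$\left(\frac{7588 - 531}{11068 - 6210} + 2755\right) - -2768 = \left(\frac{7057}{4858} + 2755\right) + 2768 = \frac{13390847}{4858} + 2768 = \frac{26837791}{4858}$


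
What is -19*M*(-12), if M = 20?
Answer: 4560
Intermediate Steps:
-19*M*(-12) = -19*20*(-12) = -380*(-12) = 4560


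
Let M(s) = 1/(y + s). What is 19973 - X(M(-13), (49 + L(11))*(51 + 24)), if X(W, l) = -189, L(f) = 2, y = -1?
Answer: 20162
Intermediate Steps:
M(s) = 1/(-1 + s)
19973 - X(M(-13), (49 + L(11))*(51 + 24)) = 19973 - 1*(-189) = 19973 + 189 = 20162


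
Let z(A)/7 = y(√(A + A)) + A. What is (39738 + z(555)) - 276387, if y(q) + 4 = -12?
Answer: -232876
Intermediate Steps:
y(q) = -16 (y(q) = -4 - 12 = -16)
z(A) = -112 + 7*A (z(A) = 7*(-16 + A) = -112 + 7*A)
(39738 + z(555)) - 276387 = (39738 + (-112 + 7*555)) - 276387 = (39738 + (-112 + 3885)) - 276387 = (39738 + 3773) - 276387 = 43511 - 276387 = -232876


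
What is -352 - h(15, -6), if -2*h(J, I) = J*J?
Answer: -479/2 ≈ -239.50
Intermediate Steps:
h(J, I) = -J²/2 (h(J, I) = -J*J/2 = -J²/2)
-352 - h(15, -6) = -352 - (-1)*15²/2 = -352 - (-1)*225/2 = -352 - 1*(-225/2) = -352 + 225/2 = -479/2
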